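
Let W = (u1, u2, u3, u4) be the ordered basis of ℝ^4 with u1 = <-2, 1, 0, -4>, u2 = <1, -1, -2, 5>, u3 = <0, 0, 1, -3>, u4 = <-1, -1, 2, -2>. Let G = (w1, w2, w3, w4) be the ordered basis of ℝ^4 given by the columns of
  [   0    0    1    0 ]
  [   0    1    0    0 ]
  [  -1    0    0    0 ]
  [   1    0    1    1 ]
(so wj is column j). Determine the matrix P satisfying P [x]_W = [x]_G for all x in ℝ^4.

[[0, 2, -1, -2], [1, -1, 0, -1], [-2, 1, 0, -1], [-2, 2, -2, 1]]

Take x = uj: its W-coordinates are the j-th standard unit vector, so P e_j — column j of P — equals [uj]_G.
u1 = 0·w1 + w2 - 2w3 - 2w4, giving column 1 = <0, 1, -2, -2>; repeating for each j gives P = [[0, 2, -1, -2], [1, -1, 0, -1], [-2, 1, 0, -1], [-2, 2, -2, 1]].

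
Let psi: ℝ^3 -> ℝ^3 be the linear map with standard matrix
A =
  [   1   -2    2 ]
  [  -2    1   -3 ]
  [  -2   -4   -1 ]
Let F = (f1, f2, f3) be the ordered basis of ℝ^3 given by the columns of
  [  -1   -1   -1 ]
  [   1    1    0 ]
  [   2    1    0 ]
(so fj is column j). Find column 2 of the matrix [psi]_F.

[-3, 3, 1]

Compute psi(f2) = A f2 = [-1, 0, -3] in standard coordinates.
Then write this in F-coordinates: solve for y in y_1 f1 + ... + y_3 f3 = [-1, 0, -3].
This gives y = [-3, 3, 1], which is column 2 of [psi]_F.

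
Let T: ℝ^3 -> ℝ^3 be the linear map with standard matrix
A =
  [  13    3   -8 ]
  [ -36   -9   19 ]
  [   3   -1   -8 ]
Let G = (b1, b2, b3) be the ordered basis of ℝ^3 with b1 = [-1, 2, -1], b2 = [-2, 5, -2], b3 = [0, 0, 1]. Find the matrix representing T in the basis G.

With P the matrix whose columns are b1, ..., b3, [T]_G = P^(-1) A P.
Column by column: T(b1) = A b1 = [1, -1, 3]; its G-coordinates [-3, 1, 2] give column 1.
Continuing for each basis vector yields [T]_G = [[-3, -3, 2], [1, -1, 3], [2, 0, 0]].

[[-3, -3, 2], [1, -1, 3], [2, 0, 0]]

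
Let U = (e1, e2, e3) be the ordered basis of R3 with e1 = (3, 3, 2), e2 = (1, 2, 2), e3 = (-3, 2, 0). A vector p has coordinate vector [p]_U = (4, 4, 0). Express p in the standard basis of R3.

p = M [p]_U, where M has columns e1, ..., e3.
Carrying out the matrix-vector product, p = (16, 20, 16).

(16, 20, 16)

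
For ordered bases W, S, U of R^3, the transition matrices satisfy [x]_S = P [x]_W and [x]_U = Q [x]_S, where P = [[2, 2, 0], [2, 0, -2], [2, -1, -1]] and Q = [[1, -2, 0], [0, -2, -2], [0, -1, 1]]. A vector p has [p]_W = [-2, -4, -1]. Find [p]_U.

Apply P to get S-coordinates [-12, -2, 1], then Q to get U-coordinates.
The result is [p]_U = [-8, 2, 3].

[-8, 2, 3]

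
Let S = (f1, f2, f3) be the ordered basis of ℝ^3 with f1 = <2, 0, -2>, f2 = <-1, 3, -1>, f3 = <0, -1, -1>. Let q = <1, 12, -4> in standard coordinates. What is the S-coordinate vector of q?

<2, 3, -3>

We seek scalars with c_1 f1 + ... + c_3 f3 = q; equivalently solve M c = q where the columns of M are f1, ..., f3.
Row-reducing the augmented matrix [M | q] gives c = (2, 3, -3).
Check: 2f1 + 3f2 - 3f3 = <1, 12, -4>.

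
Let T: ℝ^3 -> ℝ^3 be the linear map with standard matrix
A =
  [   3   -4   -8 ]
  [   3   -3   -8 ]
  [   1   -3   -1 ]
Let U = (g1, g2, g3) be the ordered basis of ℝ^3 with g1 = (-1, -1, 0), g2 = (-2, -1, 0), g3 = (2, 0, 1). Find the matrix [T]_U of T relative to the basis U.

Let P have columns g1, ..., g3. Then [T]_U = P^(-1) A P.
Here det P = -1, so P^(-1) is integer; computing A P first and then P^(-1)(A P) gives [[-3, 2, 0], [3, 1, 2], [2, 1, 1]].

[[-3, 2, 0], [3, 1, 2], [2, 1, 1]]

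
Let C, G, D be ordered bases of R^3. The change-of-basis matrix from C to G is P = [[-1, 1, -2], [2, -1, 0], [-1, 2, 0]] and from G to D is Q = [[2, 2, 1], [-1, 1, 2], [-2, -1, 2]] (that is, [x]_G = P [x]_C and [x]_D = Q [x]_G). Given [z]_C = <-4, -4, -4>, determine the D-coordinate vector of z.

First [z]_G = P [z]_C = <8, -4, -4>.
Then [z]_D = Q [z]_G = <4, -20, -20>.

<4, -20, -20>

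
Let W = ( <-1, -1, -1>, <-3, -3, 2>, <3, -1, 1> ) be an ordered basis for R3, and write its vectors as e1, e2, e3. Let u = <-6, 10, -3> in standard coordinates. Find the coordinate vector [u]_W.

[u]_W is the unique c with M c = u, where M has columns e1, ..., e3.
Row-reducing the augmented matrix [M | u] gives c = (-3, -1, -4).
Check: -3e1 - e2 - 4e3 = <-6, 10, -3>.

<-3, -1, -4>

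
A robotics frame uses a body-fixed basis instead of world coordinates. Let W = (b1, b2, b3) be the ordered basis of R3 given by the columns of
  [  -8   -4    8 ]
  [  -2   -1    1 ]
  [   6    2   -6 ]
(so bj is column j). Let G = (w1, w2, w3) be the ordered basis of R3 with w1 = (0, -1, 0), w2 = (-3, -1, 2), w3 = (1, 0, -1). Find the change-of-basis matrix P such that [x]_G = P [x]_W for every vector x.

[[0, -1, 1], [2, 2, -2], [-2, 2, 2]]

Column j of P is [bj]_G, since P maps W-coordinates to G-coordinates.
Expressing b1 in G: b1 = 0·w1 + 2w2 - 2w3, so column 1 of P is (0, 2, -2).
Doing the same for each bj gives P = [[0, -1, 1], [2, 2, -2], [-2, 2, 2]].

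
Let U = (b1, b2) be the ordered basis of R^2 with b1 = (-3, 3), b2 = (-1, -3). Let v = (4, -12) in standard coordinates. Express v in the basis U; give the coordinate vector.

(-2, 2)

We seek scalars with c_1 b1 + c_2 b2 = v; equivalently solve M c = v where the columns of M are b1, b2.
System: -3c_1 - c_2 = 4, 3c_1 - 3c_2 = -12; solving gives c_1 = -2, c_2 = 2.
Check: -2b1 + 2b2 = (4, -12).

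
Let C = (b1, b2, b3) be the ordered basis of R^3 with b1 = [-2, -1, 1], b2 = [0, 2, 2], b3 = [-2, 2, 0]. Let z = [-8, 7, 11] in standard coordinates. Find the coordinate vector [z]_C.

[3, 4, 1]

Write z = c_1 b1 + ... + c_3 b3 and solve for the c_i.
Gaussian elimination on [M | z] yields c = (3, 4, 1).
Check: 3b1 + 4b2 + b3 = [-8, 7, 11].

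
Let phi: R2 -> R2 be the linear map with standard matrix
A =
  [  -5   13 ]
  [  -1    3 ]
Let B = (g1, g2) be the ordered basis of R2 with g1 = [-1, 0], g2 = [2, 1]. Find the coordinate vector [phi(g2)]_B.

[-1, 1]

Compute phi(g2) = A g2 = [3, 1] in standard coordinates.
Then write this in B-coordinates: solve for y in y_1 g1 + y_2 g2 = [3, 1].
This gives y = [-1, 1], which is column 2 of [phi]_B.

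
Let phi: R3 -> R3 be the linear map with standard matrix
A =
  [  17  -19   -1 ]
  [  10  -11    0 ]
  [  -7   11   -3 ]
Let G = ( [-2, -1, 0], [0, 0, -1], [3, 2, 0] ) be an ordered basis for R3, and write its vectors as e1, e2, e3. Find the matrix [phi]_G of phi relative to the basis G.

[[3, -2, -2], [-3, -3, -1], [-3, -1, 3]]

With P the matrix whose columns are e1, ..., e3, [phi]_G = P^(-1) A P.
Column by column: phi(e1) = A e1 = [-15, -9, 3]; its G-coordinates [3, -3, -3] give column 1.
Continuing for each basis vector yields [phi]_G = [[3, -2, -2], [-3, -3, -1], [-3, -1, 3]].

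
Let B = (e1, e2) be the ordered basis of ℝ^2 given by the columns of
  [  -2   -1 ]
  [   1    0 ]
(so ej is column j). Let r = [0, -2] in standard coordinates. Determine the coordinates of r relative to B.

We seek scalars with c_1 e1 + c_2 e2 = r; equivalently solve M c = r where the columns of M are e1, e2.
System: -2c_1 - c_2 = 0, c_1 + 0c_2 = -2; solving gives c_1 = -2, c_2 = 4.
Check: -2e1 + 4e2 = [0, -2].

[-2, 4]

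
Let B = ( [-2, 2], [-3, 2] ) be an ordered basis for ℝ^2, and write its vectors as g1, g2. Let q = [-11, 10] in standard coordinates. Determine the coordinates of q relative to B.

Write q = c_1 g1 + c_2 g2 and solve for the c_i.
System: -2c_1 - 3c_2 = -11, 2c_1 + 2c_2 = 10; solving gives c_1 = 4, c_2 = 1.
Check: 4g1 + g2 = [-11, 10].

[4, 1]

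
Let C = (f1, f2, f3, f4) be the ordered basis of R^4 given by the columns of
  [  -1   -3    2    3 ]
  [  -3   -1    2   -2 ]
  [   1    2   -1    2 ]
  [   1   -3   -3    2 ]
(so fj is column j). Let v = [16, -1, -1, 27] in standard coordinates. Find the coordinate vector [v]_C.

[-3, -4, -4, 3]

[v]_C is the unique c with M c = v, where M has columns f1, ..., f4.
Solving this 4x4 system gives c = (-3, -4, -4, 3).
Check: -3f1 - 4f2 - 4f3 + 3f4 = [16, -1, -1, 27].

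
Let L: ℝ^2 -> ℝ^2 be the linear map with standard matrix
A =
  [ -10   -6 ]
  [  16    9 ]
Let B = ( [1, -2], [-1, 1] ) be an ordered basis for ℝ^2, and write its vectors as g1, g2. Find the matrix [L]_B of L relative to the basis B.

The j-th column of [L]_B is [L(gj)]_B.
L(g1) = A g1 = [2, -2] = 0·g1 - 2g2, so column 1 is [0, -2].
Repeating for g2 and assembling the columns gives [[0, 3], [-2, -1]].

[[0, 3], [-2, -1]]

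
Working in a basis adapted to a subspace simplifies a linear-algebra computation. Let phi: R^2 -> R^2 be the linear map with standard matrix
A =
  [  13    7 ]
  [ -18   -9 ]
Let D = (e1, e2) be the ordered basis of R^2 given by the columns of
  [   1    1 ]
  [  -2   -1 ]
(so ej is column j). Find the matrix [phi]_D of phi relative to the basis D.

[[1, 3], [-2, 3]]

With P the matrix whose columns are e1, e2, [phi]_D = P^(-1) A P.
Column by column: phi(e1) = A e1 = <-1, 0>; its D-coordinates <1, -2> give column 1.
Continuing for each basis vector yields [phi]_D = [[1, 3], [-2, 3]].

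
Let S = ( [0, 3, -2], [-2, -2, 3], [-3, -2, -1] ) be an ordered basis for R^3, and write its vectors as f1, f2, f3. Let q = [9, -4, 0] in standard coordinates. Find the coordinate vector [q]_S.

[-4, -3, -1]

Write q = c_1 f1 + ... + c_3 f3 and solve for the c_i.
Solving this 3x3 system gives c = (-4, -3, -1).
Check: -4f1 - 3f2 - f3 = [9, -4, 0].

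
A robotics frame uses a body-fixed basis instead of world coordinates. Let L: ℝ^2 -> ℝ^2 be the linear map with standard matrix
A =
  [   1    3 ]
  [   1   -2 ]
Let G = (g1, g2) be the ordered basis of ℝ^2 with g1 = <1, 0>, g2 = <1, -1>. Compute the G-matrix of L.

[[2, 1], [-1, -3]]

Let P have columns g1, g2. Then [L]_G = P^(-1) A P.
Here det P = -1, so P^(-1) is integer; computing A P first and then P^(-1)(A P) gives [[2, 1], [-1, -3]].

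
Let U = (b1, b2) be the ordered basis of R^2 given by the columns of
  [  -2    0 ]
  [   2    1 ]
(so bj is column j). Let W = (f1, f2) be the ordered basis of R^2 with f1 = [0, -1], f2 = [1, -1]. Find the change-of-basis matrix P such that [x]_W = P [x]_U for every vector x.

[[0, -1], [-2, 0]]

Let M have columns bj and N have columns fj. Then for every x, N [x]_W = x = M [x]_U, so P = N^(-1) M.
Since det N = 1, N^(-1) has integer entries; multiplying gives P = [[0, -1], [-2, 0]].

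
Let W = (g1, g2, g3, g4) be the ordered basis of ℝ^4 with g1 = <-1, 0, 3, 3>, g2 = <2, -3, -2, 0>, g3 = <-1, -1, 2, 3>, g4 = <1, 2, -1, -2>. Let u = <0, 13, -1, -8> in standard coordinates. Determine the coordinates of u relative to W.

<-1, -2, 1, 4>

[u]_W is the unique c with M c = u, where M has columns g1, ..., g4.
Solving this 4x4 system gives c = (-1, -2, 1, 4).
Check: -g1 - 2g2 + g3 + 4g4 = <0, 13, -1, -8>.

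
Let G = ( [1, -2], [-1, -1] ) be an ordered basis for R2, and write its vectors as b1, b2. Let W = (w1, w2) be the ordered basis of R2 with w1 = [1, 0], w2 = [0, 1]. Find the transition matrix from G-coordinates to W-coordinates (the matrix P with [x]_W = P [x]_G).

[[1, -1], [-2, -1]]

Take x = bj: its G-coordinates are the j-th standard unit vector, so P e_j — column j of P — equals [bj]_W.
b1 = w1 - 2w2, giving column 1 = [1, -2]; repeating for each j gives P = [[1, -1], [-2, -1]].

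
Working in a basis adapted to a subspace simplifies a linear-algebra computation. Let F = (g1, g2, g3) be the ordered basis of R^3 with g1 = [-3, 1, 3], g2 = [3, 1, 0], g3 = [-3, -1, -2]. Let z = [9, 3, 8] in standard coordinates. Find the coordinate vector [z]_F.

[z]_F is the unique c with M c = z, where M has columns g1, ..., g3.
Gaussian elimination on [M | z] yields c = (0, -1, -4).
Check: 0·g1 - g2 - 4g3 = [9, 3, 8].

[0, -1, -4]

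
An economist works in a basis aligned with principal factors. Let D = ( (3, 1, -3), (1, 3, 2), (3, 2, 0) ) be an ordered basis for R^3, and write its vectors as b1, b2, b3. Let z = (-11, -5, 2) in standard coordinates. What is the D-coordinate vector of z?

Write z = c_1 b1 + ... + c_3 b3 and solve for the c_i.
Solving this 3x3 system gives c = (0, 1, -4).
Check: 0·b1 + b2 - 4b3 = (-11, -5, 2).

(0, 1, -4)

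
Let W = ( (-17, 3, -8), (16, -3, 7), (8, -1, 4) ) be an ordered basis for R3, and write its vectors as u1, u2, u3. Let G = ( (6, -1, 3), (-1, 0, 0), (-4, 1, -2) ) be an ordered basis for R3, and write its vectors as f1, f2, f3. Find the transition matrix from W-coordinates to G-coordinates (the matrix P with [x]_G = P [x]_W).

[[-2, 1, 2], [1, -2, 0], [1, -2, 1]]

Let M have columns uj and N have columns fj. Then for every x, N [x]_G = x = M [x]_W, so P = N^(-1) M.
Since det N = -1, N^(-1) has integer entries; multiplying gives P = [[-2, 1, 2], [1, -2, 0], [1, -2, 1]].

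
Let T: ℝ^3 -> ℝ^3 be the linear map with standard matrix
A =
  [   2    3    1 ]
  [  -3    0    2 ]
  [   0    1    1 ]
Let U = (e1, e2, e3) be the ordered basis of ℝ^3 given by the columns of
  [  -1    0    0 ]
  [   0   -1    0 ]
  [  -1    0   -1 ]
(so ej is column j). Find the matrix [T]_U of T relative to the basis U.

[[3, 3, 1], [-1, 0, 2], [-2, -2, 0]]

Let P have columns e1, ..., e3. Then [T]_U = P^(-1) A P.
Here det P = -1, so P^(-1) is integer; computing A P first and then P^(-1)(A P) gives [[3, 3, 1], [-1, 0, 2], [-2, -2, 0]].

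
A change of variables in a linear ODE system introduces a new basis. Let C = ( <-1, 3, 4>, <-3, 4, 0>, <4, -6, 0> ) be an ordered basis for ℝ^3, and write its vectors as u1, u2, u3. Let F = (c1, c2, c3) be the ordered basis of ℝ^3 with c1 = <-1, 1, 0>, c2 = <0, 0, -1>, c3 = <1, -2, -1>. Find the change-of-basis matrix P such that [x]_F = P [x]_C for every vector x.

Take x = uj: its C-coordinates are the j-th standard unit vector, so P e_j — column j of P — equals [uj]_F.
u1 = -c1 - 2c2 - 2c3, giving column 1 = <-1, -2, -2>; repeating for each j gives P = [[-1, 2, -2], [-2, 1, -2], [-2, -1, 2]].

[[-1, 2, -2], [-2, 1, -2], [-2, -1, 2]]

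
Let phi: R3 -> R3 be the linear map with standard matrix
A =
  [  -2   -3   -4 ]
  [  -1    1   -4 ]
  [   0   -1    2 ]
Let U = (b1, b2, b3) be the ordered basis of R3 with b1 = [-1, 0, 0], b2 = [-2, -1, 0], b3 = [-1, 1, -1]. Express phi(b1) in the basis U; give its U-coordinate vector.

[0, -1, 0]

Compute phi(b1) = A b1 = [2, 1, 0] in standard coordinates.
Then write this in U-coordinates: solve for y in y_1 b1 + ... + y_3 b3 = [2, 1, 0].
This gives y = [0, -1, 0], which is column 1 of [phi]_U.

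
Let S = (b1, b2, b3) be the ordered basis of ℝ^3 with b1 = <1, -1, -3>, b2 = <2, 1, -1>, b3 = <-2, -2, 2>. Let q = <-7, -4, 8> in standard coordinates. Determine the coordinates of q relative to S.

[q]_S is the unique c with M c = q, where M has columns b1, ..., b3.
Gaussian elimination on [M | q] yields c = (-1, -1, 2).
Check: -b1 - b2 + 2b3 = <-7, -4, 8>.

<-1, -1, 2>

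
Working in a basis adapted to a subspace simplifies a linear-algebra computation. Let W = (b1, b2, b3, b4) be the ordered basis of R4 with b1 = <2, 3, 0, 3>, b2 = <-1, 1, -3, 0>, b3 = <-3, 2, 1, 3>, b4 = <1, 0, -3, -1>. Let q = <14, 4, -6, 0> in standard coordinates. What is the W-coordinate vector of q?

<3, 1, -3, 0>

Write q = c_1 b1 + ... + c_4 b4 and solve for the c_i.
Solving this 4x4 system gives c = (3, 1, -3, 0).
Check: 3b1 + b2 - 3b3 + 0·b4 = <14, 4, -6, 0>.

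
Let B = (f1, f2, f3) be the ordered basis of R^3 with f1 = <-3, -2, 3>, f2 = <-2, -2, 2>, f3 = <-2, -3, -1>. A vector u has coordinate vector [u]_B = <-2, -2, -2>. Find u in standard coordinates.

<14, 14, -8>

The coordinates say u = -2f1 - 2f2 - 2f3; adding the scaled basis vectors gives <14, 14, -8>.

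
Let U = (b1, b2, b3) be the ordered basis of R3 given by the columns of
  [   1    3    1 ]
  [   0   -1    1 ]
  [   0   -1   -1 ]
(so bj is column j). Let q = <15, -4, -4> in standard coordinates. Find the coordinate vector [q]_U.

<3, 4, 0>

Write q = c_1 b1 + ... + c_3 b3 and solve for the c_i.
Row-reducing the augmented matrix [M | q] gives c = (3, 4, 0).
Check: 3b1 + 4b2 + 0·b3 = <15, -4, -4>.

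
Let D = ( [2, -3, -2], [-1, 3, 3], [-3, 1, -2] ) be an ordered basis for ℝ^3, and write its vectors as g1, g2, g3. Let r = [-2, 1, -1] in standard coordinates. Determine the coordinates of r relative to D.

We seek scalars with c_1 g1 + ... + c_3 g3 = r; equivalently solve M c = r where the columns of M are g1, ..., g3.
Gaussian elimination on [M | r] yields c = (1, 1, 1).
Check: g1 + g2 + g3 = [-2, 1, -1].

[1, 1, 1]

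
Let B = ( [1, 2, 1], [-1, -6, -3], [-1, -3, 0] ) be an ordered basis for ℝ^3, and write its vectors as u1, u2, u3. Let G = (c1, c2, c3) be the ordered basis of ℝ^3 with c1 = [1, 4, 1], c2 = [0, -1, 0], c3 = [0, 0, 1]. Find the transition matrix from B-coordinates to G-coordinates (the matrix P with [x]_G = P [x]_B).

Take x = uj: its B-coordinates are the j-th standard unit vector, so P e_j — column j of P — equals [uj]_G.
u1 = c1 + 2c2 + 0·c3, giving column 1 = [1, 2, 0]; repeating for each j gives P = [[1, -1, -1], [2, 2, -1], [0, -2, 1]].

[[1, -1, -1], [2, 2, -1], [0, -2, 1]]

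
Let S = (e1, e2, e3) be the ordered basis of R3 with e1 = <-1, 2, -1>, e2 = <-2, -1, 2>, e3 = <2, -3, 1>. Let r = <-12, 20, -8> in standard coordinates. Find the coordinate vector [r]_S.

We seek scalars with c_1 e1 + ... + c_3 e3 = r; equivalently solve M c = r where the columns of M are e1, ..., e3.
Row-reducing the augmented matrix [M | r] gives c = (4, 0, -4).
Check: 4e1 + 0·e2 - 4e3 = <-12, 20, -8>.

<4, 0, -4>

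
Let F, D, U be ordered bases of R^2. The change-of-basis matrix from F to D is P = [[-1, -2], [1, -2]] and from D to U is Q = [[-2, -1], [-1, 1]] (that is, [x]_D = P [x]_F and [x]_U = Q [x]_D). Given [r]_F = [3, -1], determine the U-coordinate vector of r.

Composing the changes, [r]_U = Q P [r]_F.
Q P = [[1, 6], [2, 0]]; applying this to [3, -1] gives [-3, 6].

[-3, 6]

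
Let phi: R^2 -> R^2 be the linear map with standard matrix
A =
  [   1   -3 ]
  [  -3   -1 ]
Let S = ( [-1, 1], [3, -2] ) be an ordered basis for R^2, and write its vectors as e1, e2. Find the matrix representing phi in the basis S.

[[-2, -3], [-2, 2]]

The j-th column of [phi]_S is [phi(ej)]_S.
phi(e1) = A e1 = [-4, 2] = -2e1 - 2e2, so column 1 is [-2, -2].
Repeating for e2 and assembling the columns gives [[-2, -3], [-2, 2]].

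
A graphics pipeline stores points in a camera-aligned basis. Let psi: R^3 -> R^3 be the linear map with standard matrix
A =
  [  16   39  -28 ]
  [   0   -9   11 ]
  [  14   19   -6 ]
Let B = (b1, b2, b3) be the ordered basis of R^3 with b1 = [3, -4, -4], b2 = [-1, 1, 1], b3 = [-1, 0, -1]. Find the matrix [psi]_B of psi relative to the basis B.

The j-th column of [psi]_B is [psi(bj)]_B.
psi(b1) = A b1 = [4, -8, -10] = 2b1 + 0·b2 + 2b3, so column 1 is [2, 0, 2].
Repeating for b2, b3 and assembling the columns gives [[2, 0, 2], [0, 2, -3], [2, 3, -3]].

[[2, 0, 2], [0, 2, -3], [2, 3, -3]]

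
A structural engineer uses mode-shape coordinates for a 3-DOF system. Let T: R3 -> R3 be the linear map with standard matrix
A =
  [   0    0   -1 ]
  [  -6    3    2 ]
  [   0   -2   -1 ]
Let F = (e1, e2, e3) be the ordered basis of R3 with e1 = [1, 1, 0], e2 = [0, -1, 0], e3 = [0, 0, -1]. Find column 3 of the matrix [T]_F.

[1, 3, -1]

Compute T(e3) = A e3 = [1, -2, 1] in standard coordinates.
Then write this in F-coordinates: solve for y in y_1 e1 + ... + y_3 e3 = [1, -2, 1].
This gives y = [1, 3, -1], which is column 3 of [T]_F.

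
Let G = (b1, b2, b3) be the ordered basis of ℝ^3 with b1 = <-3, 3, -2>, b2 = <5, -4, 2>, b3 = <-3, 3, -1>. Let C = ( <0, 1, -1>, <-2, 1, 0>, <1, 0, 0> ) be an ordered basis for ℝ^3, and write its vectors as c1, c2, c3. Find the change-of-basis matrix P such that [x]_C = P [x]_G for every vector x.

[[2, -2, 1], [1, -2, 2], [-1, 1, 1]]

Take x = bj: its G-coordinates are the j-th standard unit vector, so P e_j — column j of P — equals [bj]_C.
b1 = 2c1 + c2 - c3, giving column 1 = <2, 1, -1>; repeating for each j gives P = [[2, -2, 1], [1, -2, 2], [-1, 1, 1]].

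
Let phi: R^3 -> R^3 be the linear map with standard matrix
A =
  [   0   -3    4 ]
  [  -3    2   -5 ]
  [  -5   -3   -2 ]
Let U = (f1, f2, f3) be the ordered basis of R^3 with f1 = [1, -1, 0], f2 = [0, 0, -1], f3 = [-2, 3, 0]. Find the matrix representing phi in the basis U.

With P the matrix whose columns are f1, ..., f3, [phi]_U = P^(-1) A P.
Column by column: phi(f1) = A f1 = [3, -5, -2]; its U-coordinates [-1, 2, -2] give column 1.
Continuing for each basis vector yields [phi]_U = [[-1, -2, -3], [2, -2, -1], [-2, 1, 3]].

[[-1, -2, -3], [2, -2, -1], [-2, 1, 3]]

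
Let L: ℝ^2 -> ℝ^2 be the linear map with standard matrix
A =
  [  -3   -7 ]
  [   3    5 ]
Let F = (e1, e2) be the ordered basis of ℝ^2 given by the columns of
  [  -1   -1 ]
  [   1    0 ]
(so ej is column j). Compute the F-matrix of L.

The j-th column of [L]_F is [L(ej)]_F.
L(e1) = A e1 = <-4, 2> = 2e1 + 2e2, so column 1 is <2, 2>.
Repeating for e2 and assembling the columns gives [[2, -3], [2, 0]].

[[2, -3], [2, 0]]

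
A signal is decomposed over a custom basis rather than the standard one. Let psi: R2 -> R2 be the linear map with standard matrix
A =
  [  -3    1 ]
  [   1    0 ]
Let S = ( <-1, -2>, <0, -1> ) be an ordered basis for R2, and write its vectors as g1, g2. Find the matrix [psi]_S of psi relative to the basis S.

With P the matrix whose columns are g1, g2, [psi]_S = P^(-1) A P.
Column by column: psi(g1) = A g1 = <1, -1>; its S-coordinates <-1, 3> give column 1.
Continuing for each basis vector yields [psi]_S = [[-1, 1], [3, -2]].

[[-1, 1], [3, -2]]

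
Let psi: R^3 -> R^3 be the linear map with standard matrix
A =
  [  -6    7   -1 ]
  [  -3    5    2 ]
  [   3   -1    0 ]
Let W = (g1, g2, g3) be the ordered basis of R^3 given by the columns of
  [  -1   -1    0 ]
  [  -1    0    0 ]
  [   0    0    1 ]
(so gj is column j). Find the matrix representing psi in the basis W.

[[2, -3, -2], [-1, -3, 3], [-2, -3, 0]]

With P the matrix whose columns are g1, ..., g3, [psi]_W = P^(-1) A P.
Column by column: psi(g1) = A g1 = <-1, -2, -2>; its W-coordinates <2, -1, -2> give column 1.
Continuing for each basis vector yields [psi]_W = [[2, -3, -2], [-1, -3, 3], [-2, -3, 0]].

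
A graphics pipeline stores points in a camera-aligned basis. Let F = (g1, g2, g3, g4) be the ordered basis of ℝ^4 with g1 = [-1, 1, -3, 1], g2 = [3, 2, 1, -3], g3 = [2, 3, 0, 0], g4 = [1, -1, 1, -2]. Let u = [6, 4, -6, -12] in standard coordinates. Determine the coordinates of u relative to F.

Write u = c_1 g1 + ... + c_4 g4 and solve for the c_i.
Gaussian elimination on [M | u] yields c = (4, 4, -2, 2).
Check: 4g1 + 4g2 - 2g3 + 2g4 = [6, 4, -6, -12].

[4, 4, -2, 2]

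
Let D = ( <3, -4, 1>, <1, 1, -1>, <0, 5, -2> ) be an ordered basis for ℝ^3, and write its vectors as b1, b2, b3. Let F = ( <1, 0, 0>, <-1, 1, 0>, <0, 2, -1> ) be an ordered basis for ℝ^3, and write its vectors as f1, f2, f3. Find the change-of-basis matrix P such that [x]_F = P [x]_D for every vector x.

[[1, 0, 1], [-2, -1, 1], [-1, 1, 2]]

Column j of P is [bj]_F, since P maps D-coordinates to F-coordinates.
Expressing b1 in F: b1 = f1 - 2f2 - f3, so column 1 of P is <1, -2, -1>.
Doing the same for each bj gives P = [[1, 0, 1], [-2, -1, 1], [-1, 1, 2]].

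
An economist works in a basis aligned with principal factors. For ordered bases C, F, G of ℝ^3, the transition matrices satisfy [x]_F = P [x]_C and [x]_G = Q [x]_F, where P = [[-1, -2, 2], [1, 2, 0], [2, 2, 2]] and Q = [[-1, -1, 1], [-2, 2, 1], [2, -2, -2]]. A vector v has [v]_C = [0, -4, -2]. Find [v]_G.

[-8, -36, 48]

Apply P to get F-coordinates [4, -8, -12], then Q to get G-coordinates.
The result is [v]_G = [-8, -36, 48].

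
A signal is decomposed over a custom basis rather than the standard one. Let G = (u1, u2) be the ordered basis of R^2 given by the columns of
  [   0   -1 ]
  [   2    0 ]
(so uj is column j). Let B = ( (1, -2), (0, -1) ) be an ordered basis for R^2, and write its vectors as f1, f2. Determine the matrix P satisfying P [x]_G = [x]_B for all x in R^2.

Take x = uj: its G-coordinates are the j-th standard unit vector, so P e_j — column j of P — equals [uj]_B.
u1 = 0·f1 - 2f2, giving column 1 = (0, -2); repeating for each j gives P = [[0, -1], [-2, 2]].

[[0, -1], [-2, 2]]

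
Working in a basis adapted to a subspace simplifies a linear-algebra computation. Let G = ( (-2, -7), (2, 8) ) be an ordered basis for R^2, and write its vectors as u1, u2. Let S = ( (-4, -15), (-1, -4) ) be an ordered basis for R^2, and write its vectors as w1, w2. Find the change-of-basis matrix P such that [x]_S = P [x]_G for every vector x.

Let M have columns uj and N have columns wj. Then for every x, N [x]_S = x = M [x]_G, so P = N^(-1) M.
Since det N = 1, N^(-1) has integer entries; multiplying gives P = [[1, 0], [-2, -2]].

[[1, 0], [-2, -2]]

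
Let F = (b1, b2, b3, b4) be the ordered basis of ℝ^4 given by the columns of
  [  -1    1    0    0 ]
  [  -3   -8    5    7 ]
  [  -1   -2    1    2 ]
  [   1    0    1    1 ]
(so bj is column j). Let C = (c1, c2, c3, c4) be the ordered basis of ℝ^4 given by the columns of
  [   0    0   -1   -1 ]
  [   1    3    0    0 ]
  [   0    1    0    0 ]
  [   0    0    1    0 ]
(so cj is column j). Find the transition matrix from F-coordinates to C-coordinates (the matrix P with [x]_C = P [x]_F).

[[0, -2, 2, 1], [-1, -2, 1, 2], [1, 0, 1, 1], [0, -1, -1, -1]]

Let M have columns bj and N have columns cj. Then for every x, N [x]_C = x = M [x]_F, so P = N^(-1) M.
Since det N = 1, N^(-1) has integer entries; multiplying gives P = [[0, -2, 2, 1], [-1, -2, 1, 2], [1, 0, 1, 1], [0, -1, -1, -1]].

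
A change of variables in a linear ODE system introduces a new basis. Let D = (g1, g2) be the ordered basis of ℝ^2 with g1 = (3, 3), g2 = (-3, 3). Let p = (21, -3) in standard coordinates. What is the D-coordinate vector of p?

(3, -4)

We seek scalars with c_1 g1 + c_2 g2 = p; equivalently solve M c = p where the columns of M are g1, g2.
System: 3c_1 - 3c_2 = 21, 3c_1 + 3c_2 = -3; solving gives c_1 = 3, c_2 = -4.
Check: 3g1 - 4g2 = (21, -3).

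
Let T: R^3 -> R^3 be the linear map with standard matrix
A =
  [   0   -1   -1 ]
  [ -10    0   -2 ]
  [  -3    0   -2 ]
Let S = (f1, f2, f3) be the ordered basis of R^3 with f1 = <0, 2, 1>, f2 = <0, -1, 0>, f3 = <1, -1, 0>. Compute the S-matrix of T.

[[-2, 0, -3], [1, -1, 3], [-3, 1, 1]]

The j-th column of [T]_S is [T(fj)]_S.
T(f1) = A f1 = <-3, -2, -2> = -2f1 + f2 - 3f3, so column 1 is <-2, 1, -3>.
Repeating for f2, f3 and assembling the columns gives [[-2, 0, -3], [1, -1, 3], [-3, 1, 1]].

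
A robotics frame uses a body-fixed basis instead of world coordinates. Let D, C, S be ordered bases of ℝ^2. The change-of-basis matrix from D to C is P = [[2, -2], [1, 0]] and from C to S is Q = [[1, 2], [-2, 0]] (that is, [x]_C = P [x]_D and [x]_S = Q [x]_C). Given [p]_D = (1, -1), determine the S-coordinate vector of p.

Composing the changes, [p]_S = Q P [p]_D.
Q P = [[4, -2], [-4, 4]]; applying this to (1, -1) gives (6, -8).

(6, -8)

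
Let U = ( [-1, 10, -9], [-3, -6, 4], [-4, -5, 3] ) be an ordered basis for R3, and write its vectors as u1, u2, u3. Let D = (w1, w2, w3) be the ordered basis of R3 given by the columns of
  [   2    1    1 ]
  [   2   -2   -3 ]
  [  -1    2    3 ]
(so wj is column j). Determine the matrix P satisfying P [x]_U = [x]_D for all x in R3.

Let M have columns uj and N have columns wj. Then for every x, N [x]_D = x = M [x]_U, so P = N^(-1) M.
Since det N = -1, N^(-1) has integer entries; multiplying gives P = [[1, -2, -2], [-1, 1, -1], [-2, 0, 1]].

[[1, -2, -2], [-1, 1, -1], [-2, 0, 1]]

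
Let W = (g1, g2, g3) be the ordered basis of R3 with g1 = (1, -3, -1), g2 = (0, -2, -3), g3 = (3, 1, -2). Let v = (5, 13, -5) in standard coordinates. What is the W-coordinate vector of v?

(-4, 1, 3)

We seek scalars with c_1 g1 + ... + c_3 g3 = v; equivalently solve M c = v where the columns of M are g1, ..., g3.
Row-reducing the augmented matrix [M | v] gives c = (-4, 1, 3).
Check: -4g1 + g2 + 3g3 = (5, 13, -5).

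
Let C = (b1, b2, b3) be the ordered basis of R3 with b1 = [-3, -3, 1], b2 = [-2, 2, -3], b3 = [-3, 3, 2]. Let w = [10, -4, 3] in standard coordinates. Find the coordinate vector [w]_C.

[-1, -2, -1]

[w]_C is the unique c with M c = w, where M has columns b1, ..., b3.
Gaussian elimination on [M | w] yields c = (-1, -2, -1).
Check: -b1 - 2b2 - b3 = [10, -4, 3].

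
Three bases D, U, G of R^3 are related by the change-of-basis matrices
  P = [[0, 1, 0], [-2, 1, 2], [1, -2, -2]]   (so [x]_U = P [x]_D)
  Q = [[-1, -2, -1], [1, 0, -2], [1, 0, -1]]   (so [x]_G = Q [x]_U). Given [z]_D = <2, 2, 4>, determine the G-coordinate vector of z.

First [z]_U = P [z]_D = <2, 6, -10>.
Then [z]_G = Q [z]_U = <-4, 22, 12>.

<-4, 22, 12>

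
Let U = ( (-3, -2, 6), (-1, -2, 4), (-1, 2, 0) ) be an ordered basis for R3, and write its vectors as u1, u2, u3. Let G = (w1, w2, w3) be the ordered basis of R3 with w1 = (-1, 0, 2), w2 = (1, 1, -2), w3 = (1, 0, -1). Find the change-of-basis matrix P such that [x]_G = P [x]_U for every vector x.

Take x = uj: its U-coordinates are the j-th standard unit vector, so P e_j — column j of P — equals [uj]_G.
u1 = w1 - 2w2 + 0·w3, giving column 1 = (1, -2, 0); repeating for each j gives P = [[1, 1, 1], [-2, -2, 2], [0, 2, -2]].

[[1, 1, 1], [-2, -2, 2], [0, 2, -2]]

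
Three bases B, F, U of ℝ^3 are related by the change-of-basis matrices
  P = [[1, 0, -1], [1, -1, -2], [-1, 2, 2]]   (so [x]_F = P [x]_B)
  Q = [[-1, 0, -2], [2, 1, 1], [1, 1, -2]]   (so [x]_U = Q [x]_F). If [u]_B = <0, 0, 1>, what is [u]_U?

First [u]_F = P [u]_B = <-1, -2, 2>.
Then [u]_U = Q [u]_F = <-3, -2, -7>.

<-3, -2, -7>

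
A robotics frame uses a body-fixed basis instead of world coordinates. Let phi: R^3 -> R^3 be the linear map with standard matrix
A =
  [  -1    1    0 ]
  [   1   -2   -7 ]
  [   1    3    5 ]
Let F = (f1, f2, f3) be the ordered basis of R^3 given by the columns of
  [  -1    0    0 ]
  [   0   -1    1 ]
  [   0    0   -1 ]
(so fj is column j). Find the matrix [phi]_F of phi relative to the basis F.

[[-1, 1, -1], [2, 1, -3], [1, 3, 2]]

With P the matrix whose columns are f1, ..., f3, [phi]_F = P^(-1) A P.
Column by column: phi(f1) = A f1 = (1, -1, -1); its F-coordinates (-1, 2, 1) give column 1.
Continuing for each basis vector yields [phi]_F = [[-1, 1, -1], [2, 1, -3], [1, 3, 2]].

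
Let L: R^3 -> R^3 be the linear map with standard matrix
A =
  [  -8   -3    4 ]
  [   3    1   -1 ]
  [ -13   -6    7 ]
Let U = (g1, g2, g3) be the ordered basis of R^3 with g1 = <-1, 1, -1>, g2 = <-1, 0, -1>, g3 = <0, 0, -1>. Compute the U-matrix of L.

[[-1, -2, 1], [0, -2, 3], [1, -2, 3]]

The j-th column of [L]_U is [L(gj)]_U.
L(g1) = A g1 = <1, -1, 0> = -g1 + 0·g2 + g3, so column 1 is <-1, 0, 1>.
Repeating for g2, g3 and assembling the columns gives [[-1, -2, 1], [0, -2, 3], [1, -2, 3]].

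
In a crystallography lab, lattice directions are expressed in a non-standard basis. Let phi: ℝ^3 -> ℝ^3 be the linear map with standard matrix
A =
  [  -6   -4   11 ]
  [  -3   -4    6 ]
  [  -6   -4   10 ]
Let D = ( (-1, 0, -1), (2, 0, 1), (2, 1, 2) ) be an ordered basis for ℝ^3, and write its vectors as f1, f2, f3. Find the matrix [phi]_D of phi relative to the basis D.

[[-3, 3, 2], [-1, 1, 2], [-3, 0, 2]]

With P the matrix whose columns are f1, ..., f3, [phi]_D = P^(-1) A P.
Column by column: phi(f1) = A f1 = (-5, -3, -4); its D-coordinates (-3, -1, -3) give column 1.
Continuing for each basis vector yields [phi]_D = [[-3, 3, 2], [-1, 1, 2], [-3, 0, 2]].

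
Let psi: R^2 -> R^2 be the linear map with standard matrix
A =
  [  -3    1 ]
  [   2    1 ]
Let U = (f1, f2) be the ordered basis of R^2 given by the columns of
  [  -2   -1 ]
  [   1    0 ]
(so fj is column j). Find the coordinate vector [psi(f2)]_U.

(-2, 1)

Column 2 of [psi]_U is the U-coordinate vector of psi(f2).
In standard coordinates psi(f2) = A f2 = (3, -2).
Converting to U: (3, -2) = -2f1 + f2, so the coordinate vector is (-2, 1).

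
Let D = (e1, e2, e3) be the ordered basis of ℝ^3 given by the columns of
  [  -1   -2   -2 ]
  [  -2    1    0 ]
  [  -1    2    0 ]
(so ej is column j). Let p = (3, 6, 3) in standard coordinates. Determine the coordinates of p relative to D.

[p]_D is the unique c with M c = p, where M has columns e1, ..., e3.
Row-reducing the augmented matrix [M | p] gives c = (-3, 0, 0).
Check: -3e1 + 0·e2 + 0·e3 = (3, 6, 3).

(-3, 0, 0)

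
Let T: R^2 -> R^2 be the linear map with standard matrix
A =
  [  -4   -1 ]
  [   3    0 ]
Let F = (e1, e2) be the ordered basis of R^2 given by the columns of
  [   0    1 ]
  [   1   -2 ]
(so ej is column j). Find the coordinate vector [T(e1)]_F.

Column 1 of [T]_F is the F-coordinate vector of T(e1).
In standard coordinates T(e1) = A e1 = <-1, 0>.
Converting to F: <-1, 0> = -2e1 - e2, so the coordinate vector is <-2, -1>.

<-2, -1>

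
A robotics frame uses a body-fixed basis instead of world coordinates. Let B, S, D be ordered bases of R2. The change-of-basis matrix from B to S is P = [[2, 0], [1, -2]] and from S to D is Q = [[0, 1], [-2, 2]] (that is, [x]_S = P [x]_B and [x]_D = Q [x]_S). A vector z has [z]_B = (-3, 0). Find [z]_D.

Composing the changes, [z]_D = Q P [z]_B.
Q P = [[1, -2], [-2, -4]]; applying this to (-3, 0) gives (-3, 6).

(-3, 6)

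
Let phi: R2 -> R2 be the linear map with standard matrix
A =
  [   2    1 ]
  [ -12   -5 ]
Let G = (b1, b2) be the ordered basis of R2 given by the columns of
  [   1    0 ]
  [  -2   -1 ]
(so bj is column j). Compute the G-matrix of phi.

[[0, -1], [2, -3]]

With P the matrix whose columns are b1, b2, [phi]_G = P^(-1) A P.
Column by column: phi(b1) = A b1 = (0, -2); its G-coordinates (0, 2) give column 1.
Continuing for each basis vector yields [phi]_G = [[0, -1], [2, -3]].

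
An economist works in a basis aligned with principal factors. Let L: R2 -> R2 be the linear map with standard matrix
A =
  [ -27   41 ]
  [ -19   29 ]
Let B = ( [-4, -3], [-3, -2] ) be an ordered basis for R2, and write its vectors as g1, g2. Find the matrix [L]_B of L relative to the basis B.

With P the matrix whose columns are g1, g2, [L]_B = P^(-1) A P.
Column by column: L(g1) = A g1 = [-15, -11]; its B-coordinates [3, 1] give column 1.
Continuing for each basis vector yields [L]_B = [[3, 1], [1, -1]].

[[3, 1], [1, -1]]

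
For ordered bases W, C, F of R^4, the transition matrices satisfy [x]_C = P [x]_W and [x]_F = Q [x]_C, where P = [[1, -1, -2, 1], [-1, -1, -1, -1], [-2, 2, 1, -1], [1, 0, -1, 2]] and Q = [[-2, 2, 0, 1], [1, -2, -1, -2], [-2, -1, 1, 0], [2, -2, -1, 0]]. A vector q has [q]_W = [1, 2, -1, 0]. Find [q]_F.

[-4, 0, 1, 5]

First [q]_C = P [q]_W = [1, -2, 1, 2].
Then [q]_F = Q [q]_C = [-4, 0, 1, 5].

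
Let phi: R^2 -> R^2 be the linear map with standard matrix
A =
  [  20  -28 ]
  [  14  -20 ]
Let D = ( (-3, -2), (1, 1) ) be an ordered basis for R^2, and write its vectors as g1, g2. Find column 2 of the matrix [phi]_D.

(2, -2)

Compute phi(g2) = A g2 = (-8, -6) in standard coordinates.
Then write this in D-coordinates: solve for y in y_1 g1 + y_2 g2 = (-8, -6).
This gives y = (2, -2), which is column 2 of [phi]_D.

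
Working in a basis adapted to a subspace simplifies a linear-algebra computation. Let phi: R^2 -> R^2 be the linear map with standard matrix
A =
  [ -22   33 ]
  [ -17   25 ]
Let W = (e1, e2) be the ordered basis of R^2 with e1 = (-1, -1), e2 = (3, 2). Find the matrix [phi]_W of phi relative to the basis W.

[[2, 3], [-3, 1]]

The j-th column of [phi]_W is [phi(ej)]_W.
phi(e1) = A e1 = (-11, -8) = 2e1 - 3e2, so column 1 is (2, -3).
Repeating for e2 and assembling the columns gives [[2, 3], [-3, 1]].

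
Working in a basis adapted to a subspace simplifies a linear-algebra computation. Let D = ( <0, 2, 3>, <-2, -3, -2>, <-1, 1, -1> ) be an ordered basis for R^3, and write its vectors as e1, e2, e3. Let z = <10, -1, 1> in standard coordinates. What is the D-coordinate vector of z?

<-3, -3, -4>

We seek scalars with c_1 e1 + ... + c_3 e3 = z; equivalently solve M c = z where the columns of M are e1, ..., e3.
Solving this 3x3 system gives c = (-3, -3, -4).
Check: -3e1 - 3e2 - 4e3 = <10, -1, 1>.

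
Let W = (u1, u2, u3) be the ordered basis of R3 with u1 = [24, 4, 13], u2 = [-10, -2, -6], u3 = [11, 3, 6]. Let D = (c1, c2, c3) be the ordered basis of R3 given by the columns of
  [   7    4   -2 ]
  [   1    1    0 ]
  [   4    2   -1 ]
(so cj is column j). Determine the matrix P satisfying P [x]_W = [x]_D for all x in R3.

[[2, -2, 1], [2, 0, 2], [-1, -2, 2]]

Column j of P is [uj]_D, since P maps W-coordinates to D-coordinates.
Expressing u1 in D: u1 = 2c1 + 2c2 - c3, so column 1 of P is [2, 2, -1].
Doing the same for each uj gives P = [[2, -2, 1], [2, 0, 2], [-1, -2, 2]].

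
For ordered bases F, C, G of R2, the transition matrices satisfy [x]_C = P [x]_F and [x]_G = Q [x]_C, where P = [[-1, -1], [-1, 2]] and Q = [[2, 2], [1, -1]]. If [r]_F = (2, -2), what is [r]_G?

(-12, 6)

First [r]_C = P [r]_F = (0, -6).
Then [r]_G = Q [r]_C = (-12, 6).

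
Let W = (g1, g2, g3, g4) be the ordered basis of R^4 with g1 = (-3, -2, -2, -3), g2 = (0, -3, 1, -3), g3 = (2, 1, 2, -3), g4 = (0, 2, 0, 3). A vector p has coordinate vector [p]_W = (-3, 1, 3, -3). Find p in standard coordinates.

The coordinates say p = -3g1 + g2 + 3g3 - 3g4; adding the scaled basis vectors gives (15, 0, 13, -12).

(15, 0, 13, -12)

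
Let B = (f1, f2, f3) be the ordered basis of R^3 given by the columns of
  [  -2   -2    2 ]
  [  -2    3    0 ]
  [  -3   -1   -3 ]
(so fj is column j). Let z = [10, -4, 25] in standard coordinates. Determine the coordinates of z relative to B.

We seek scalars with c_1 f1 + ... + c_3 f3 = z; equivalently solve M c = z where the columns of M are f1, ..., f3.
Solving this 3x3 system gives c = (-4, -4, -3).
Check: -4f1 - 4f2 - 3f3 = [10, -4, 25].

[-4, -4, -3]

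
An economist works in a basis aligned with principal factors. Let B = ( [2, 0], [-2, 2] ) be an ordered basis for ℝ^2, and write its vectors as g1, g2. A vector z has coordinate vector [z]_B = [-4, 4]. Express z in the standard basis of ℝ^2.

[-16, 8]

z = M [z]_B, where M has columns g1, g2.
Carrying out the matrix-vector product, z = [-16, 8].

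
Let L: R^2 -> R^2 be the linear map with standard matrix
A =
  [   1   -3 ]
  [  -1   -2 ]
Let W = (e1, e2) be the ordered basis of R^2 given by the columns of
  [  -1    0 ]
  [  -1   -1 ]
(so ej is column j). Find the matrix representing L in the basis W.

[[-2, -3], [-1, 1]]

With P the matrix whose columns are e1, e2, [L]_W = P^(-1) A P.
Column by column: L(e1) = A e1 = (2, 3); its W-coordinates (-2, -1) give column 1.
Continuing for each basis vector yields [L]_W = [[-2, -3], [-1, 1]].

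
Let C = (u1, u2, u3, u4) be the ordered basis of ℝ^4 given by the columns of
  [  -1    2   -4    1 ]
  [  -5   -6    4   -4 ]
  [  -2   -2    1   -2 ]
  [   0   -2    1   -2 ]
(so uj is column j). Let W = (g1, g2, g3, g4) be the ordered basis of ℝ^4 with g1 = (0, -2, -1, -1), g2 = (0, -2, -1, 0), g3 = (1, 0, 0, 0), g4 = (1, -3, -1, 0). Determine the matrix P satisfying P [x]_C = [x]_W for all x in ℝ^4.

[[0, 2, -1, 2], [1, -2, 2, 0], [-2, 0, -2, 1], [1, 2, -2, 0]]

Column j of P is [uj]_W, since P maps C-coordinates to W-coordinates.
Expressing u1 in W: u1 = 0·g1 + g2 - 2g3 + g4, so column 1 of P is (0, 1, -2, 1).
Doing the same for each uj gives P = [[0, 2, -1, 2], [1, -2, 2, 0], [-2, 0, -2, 1], [1, 2, -2, 0]].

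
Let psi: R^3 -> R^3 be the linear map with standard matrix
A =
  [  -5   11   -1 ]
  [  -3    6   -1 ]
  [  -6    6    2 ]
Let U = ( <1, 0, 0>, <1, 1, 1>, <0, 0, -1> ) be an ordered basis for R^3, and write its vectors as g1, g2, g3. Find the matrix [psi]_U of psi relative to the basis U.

[[-2, 3, 0], [-3, 2, 1], [3, 0, 3]]

The j-th column of [psi]_U is [psi(gj)]_U.
psi(g1) = A g1 = <-5, -3, -6> = -2g1 - 3g2 + 3g3, so column 1 is <-2, -3, 3>.
Repeating for g2, g3 and assembling the columns gives [[-2, 3, 0], [-3, 2, 1], [3, 0, 3]].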